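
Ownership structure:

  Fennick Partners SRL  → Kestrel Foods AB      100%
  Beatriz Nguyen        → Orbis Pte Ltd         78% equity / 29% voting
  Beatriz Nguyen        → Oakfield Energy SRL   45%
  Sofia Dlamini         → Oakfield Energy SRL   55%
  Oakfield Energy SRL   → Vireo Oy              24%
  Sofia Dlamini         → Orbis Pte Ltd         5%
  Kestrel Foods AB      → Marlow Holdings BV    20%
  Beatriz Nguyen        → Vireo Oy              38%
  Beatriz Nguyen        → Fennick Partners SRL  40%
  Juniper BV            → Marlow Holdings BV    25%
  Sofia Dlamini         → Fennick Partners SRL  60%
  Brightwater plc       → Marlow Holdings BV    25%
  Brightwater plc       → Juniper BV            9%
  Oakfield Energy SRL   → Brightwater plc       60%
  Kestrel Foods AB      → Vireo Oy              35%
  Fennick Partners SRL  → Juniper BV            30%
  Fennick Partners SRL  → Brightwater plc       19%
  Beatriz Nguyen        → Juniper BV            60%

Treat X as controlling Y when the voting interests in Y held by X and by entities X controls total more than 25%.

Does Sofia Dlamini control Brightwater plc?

Sofia holds 55% of Oakfield, so Sofia controls Oakfield.
Sofia holds 60% of Fennick, so Sofia controls Fennick.
Fennick and Oakfield together hold 19% + 60% = 79% of Brightwater, so Sofia controls Brightwater.

Yes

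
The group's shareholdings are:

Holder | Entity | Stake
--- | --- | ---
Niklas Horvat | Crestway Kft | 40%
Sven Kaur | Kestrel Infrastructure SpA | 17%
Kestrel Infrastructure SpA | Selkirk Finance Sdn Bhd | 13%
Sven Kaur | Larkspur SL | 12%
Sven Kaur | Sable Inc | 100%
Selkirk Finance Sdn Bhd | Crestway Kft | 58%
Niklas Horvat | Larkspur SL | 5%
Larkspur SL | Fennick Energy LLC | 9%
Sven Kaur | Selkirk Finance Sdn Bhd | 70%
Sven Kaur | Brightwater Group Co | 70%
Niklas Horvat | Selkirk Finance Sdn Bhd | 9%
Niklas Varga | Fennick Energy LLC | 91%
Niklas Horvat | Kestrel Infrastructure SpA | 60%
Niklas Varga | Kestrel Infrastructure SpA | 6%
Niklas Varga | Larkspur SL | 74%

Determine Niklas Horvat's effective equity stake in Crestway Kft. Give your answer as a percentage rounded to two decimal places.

49.74%

Niklas Horvat reaches Crestway along 3 paths.
Direct stake: 40% = 40%.
Via Kestrel → Selkirk: 60% × 13% × 58% = 4.524%.
Via Selkirk: 9% × 58% = 5.22%.
Total: 40% + 4.524% + 5.22% = 49.744%.
Rounded: 49.74%.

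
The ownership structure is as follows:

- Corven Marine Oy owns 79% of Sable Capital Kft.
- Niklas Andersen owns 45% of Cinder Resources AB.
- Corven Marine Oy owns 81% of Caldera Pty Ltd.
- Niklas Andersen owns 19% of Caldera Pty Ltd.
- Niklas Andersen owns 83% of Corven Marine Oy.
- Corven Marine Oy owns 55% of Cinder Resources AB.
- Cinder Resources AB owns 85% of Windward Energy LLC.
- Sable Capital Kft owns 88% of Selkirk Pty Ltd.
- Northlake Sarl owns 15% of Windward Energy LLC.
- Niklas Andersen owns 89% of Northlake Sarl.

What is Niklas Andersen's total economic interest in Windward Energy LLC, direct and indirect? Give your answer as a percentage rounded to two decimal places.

Niklas reaches Windward along 3 paths.
Via Cinder: 45% × 85% = 38.25%.
Via Corven → Cinder: 83% × 55% × 85% = 38.8025%.
Via Northlake: 89% × 15% = 13.35%.
Total: 38.25% + 38.8025% + 13.35% = 90.4025%.
Rounded: 90.40%.

90.40%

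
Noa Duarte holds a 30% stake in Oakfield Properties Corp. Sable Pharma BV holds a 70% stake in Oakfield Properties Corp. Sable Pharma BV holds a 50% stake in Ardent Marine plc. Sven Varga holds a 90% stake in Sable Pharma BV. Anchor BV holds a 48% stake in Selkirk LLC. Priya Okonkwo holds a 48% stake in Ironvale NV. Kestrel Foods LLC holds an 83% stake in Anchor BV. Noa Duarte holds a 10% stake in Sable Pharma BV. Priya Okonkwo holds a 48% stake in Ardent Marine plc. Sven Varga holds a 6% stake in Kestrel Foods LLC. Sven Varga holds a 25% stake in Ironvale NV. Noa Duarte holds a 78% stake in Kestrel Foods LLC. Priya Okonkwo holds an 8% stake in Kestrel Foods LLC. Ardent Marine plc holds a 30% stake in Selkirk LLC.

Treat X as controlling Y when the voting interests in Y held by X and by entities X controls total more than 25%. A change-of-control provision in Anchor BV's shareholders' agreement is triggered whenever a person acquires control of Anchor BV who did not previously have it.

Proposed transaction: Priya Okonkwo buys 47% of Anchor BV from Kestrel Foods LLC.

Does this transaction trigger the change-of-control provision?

The purchase adds only to Priya's holdings (Kestrel's stake shrinks), so Priya is the only person who could newly come to control Anchor.
Priya holds 48% of Ardent, so Priya controls Ardent.
Ardent holds 30% of Selkirk, so Priya controls Selkirk.
Priya holds 48% of Ironvale, so Priya controls Ironvale.
Neither Priya nor any entity Priya controls holds any voting interest in Anchor.
So before the transaction, Priya does not control Anchor.
After the purchase, Priya holds 47% of Anchor directly, and Kestrel's stake falls to 36%.
Priya holds 47% of Anchor, so Priya controls Anchor.
Priya did not control Anchor before and does after, so the clause is triggered.

Yes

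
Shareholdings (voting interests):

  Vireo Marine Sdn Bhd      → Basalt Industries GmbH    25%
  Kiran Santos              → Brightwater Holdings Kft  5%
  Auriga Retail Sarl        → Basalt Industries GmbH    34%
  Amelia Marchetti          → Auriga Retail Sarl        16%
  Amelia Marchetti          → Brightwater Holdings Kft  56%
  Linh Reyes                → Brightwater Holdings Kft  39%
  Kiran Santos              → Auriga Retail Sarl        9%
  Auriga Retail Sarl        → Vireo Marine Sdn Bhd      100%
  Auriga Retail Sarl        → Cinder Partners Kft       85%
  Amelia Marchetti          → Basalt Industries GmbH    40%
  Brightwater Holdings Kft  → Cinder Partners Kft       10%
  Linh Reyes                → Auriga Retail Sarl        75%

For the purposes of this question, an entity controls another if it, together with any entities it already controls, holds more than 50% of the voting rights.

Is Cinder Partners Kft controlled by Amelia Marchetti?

Amelia holds 56% of Brightwater, so Amelia controls Brightwater.
In Cinder, Amelia's side holds only 10%, not > 50%.
So Amelia does not control Cinder.

No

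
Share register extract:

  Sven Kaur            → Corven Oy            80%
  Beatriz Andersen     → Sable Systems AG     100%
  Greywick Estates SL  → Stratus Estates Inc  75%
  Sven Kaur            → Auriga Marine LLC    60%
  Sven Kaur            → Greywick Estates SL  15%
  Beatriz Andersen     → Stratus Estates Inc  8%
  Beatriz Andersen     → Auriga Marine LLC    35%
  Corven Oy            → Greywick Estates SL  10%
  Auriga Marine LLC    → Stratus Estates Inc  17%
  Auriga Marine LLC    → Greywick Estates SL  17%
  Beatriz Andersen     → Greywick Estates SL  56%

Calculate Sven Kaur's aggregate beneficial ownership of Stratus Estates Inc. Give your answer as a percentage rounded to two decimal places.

35.10%

Sven reaches Stratus along 4 paths.
Via Auriga: 60% × 17% = 10.2%.
Via Corven → Greywick: 80% × 10% × 75% = 6%.
Via Greywick: 15% × 75% = 11.25%.
Via Auriga → Greywick: 60% × 17% × 75% = 7.65%.
Total: 10.2% + 6% + 11.25% + 7.65% = 35.1%.
Rounded: 35.10%.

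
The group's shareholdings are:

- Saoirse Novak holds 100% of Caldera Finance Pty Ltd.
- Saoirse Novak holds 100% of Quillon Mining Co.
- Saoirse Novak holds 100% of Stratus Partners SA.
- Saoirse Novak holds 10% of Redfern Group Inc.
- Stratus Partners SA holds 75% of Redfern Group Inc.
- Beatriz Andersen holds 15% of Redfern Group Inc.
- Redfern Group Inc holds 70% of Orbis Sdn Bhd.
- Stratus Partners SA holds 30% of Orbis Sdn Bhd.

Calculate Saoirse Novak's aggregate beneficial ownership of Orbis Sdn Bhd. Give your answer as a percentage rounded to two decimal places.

89.50%

Saoirse reaches Orbis along 3 paths.
Via Redfern: 10% × 70% = 7%.
Via Stratus → Redfern: 100% × 75% × 70% = 52.5%.
Via Stratus: 100% × 30% = 30%.
Total: 7% + 52.5% + 30% = 89.5%.
Rounded: 89.50%.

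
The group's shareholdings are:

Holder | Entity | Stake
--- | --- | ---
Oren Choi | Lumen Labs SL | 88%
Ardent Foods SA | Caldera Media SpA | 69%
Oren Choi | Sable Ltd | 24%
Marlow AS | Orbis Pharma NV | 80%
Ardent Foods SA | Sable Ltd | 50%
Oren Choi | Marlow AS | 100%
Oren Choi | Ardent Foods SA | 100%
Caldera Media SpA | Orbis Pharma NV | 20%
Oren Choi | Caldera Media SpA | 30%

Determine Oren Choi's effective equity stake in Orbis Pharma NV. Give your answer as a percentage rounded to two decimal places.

99.80%

Oren reaches Orbis along 3 paths.
Via Ardent → Caldera: 100% × 69% × 20% = 13.8%.
Via Caldera: 30% × 20% = 6%.
Via Marlow: 100% × 80% = 80%.
Total: 13.8% + 6% + 80% = 99.8%.
Rounded: 99.80%.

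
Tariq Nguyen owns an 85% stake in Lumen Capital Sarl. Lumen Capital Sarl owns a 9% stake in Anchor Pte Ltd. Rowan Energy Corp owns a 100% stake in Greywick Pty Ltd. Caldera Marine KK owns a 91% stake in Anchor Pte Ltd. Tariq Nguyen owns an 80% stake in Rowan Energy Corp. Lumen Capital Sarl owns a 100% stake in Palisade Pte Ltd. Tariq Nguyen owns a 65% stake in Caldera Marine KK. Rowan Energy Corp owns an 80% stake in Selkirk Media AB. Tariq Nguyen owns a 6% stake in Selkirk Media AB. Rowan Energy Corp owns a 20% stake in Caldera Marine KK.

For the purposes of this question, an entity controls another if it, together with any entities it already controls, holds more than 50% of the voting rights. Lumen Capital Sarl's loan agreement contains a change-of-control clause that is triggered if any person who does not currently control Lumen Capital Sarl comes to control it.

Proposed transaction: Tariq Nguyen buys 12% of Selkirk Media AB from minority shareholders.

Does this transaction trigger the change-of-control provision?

The purchase changes only Tariq's holdings, so Tariq is the only person who could newly come to control Lumen.
Tariq holds 85% of Lumen, so Tariq controls Lumen.
So Tariq already controls Lumen before the transaction.
After the purchase, Tariq's direct stake in Selkirk rises to 6% + 12% = 18%.
Tariq controlled Lumen already, so this is not a new person acquiring control; every other person's position is unchanged or reduced.
No new person acquires control, so the clause is not triggered.

No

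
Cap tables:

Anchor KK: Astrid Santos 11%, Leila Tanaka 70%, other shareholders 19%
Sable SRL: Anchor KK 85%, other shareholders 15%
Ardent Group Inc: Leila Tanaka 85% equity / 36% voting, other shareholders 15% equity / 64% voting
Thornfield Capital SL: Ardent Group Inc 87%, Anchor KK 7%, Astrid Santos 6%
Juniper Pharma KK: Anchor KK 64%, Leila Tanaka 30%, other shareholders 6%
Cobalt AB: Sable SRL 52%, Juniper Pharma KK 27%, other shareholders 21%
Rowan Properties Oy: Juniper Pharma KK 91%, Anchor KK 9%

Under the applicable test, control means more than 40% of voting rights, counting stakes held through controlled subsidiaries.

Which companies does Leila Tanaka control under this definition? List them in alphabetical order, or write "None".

Anchor KK, Cobalt AB, Juniper Pharma KK, Rowan Properties Oy, Sable SRL

Leila holds 70% of Anchor, so Leila controls Anchor.
Anchor holds 85% of Sable, so Leila controls Sable.
Anchor and Leila together hold 64% + 30% = 94% of Juniper, so Leila controls Juniper.
Sable and Juniper together hold 52% + 27% = 79% of Cobalt, so Leila controls Cobalt.
Juniper and Anchor together hold 91% + 9% = 100% of Rowan, so Leila controls Rowan.
No other company's threshold is met.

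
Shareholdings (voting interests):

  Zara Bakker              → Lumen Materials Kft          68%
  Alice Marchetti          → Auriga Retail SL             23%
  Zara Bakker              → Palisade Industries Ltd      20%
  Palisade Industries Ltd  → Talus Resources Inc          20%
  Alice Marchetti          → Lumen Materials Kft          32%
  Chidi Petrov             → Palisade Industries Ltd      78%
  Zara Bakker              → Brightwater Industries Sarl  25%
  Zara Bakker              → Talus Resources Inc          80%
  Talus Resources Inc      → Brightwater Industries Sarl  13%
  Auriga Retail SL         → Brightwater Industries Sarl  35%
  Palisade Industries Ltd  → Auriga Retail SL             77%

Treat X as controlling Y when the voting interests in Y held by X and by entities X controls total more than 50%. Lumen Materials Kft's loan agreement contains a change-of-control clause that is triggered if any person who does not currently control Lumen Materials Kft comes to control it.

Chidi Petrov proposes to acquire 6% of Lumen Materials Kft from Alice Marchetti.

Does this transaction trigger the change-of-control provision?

The purchase adds only to Chidi's holdings (Alice's stake shrinks), so Chidi is the only person who could newly come to control Lumen.
Chidi holds 78% of Palisade, so Chidi controls Palisade.
Palisade holds 77% of Auriga, so Chidi controls Auriga.
Neither Chidi nor any entity Chidi controls holds any voting interest in Lumen.
So before the transaction, Chidi does not control Lumen.
After the purchase, Chidi holds 6% of Lumen directly, and Alice's stake falls to 26%.
After the transaction, Chidi's side holds 6% of Lumen, not > 50%, so Chidi still does not control Lumen.
No new person acquires control, so the clause is not triggered.

No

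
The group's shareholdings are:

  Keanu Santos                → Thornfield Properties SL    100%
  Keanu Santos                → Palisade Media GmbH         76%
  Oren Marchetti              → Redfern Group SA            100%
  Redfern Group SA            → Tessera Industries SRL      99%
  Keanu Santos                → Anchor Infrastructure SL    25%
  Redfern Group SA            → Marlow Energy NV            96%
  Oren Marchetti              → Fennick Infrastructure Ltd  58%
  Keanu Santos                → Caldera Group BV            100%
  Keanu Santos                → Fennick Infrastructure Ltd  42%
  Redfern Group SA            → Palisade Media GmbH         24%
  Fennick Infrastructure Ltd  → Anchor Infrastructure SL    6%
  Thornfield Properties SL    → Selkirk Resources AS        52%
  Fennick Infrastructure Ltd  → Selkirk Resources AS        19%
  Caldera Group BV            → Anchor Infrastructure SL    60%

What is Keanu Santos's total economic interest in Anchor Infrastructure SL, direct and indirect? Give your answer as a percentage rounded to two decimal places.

Keanu reaches Anchor along 3 paths.
Via Fennick: 42% × 6% = 2.52%.
Direct stake: 25% = 25%.
Via Caldera: 100% × 60% = 60%.
Total: 2.52% + 25% + 60% = 87.52%.

87.52%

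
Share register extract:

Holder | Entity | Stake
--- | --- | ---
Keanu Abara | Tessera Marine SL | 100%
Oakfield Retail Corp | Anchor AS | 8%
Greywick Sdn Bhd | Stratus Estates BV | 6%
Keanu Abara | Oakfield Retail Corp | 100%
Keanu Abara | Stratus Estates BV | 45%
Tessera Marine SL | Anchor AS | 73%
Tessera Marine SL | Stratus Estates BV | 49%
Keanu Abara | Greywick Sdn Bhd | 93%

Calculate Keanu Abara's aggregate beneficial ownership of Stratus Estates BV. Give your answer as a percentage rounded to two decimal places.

Keanu reaches Stratus along 3 paths.
Direct stake: 45% = 45%.
Via Greywick: 93% × 6% = 5.58%.
Via Tessera: 100% × 49% = 49%.
Total: 45% + 5.58% + 49% = 99.58%.

99.58%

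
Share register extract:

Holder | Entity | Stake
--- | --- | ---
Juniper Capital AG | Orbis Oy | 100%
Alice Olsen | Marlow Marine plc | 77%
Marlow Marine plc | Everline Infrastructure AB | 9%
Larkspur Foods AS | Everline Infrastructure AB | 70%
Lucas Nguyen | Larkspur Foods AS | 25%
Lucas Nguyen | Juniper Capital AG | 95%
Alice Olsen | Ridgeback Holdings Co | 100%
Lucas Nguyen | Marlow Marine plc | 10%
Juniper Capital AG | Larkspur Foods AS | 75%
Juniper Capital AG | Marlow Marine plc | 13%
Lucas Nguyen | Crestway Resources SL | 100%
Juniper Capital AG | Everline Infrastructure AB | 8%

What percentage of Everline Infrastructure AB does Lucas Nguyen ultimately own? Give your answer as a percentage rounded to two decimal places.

76.99%

Lucas reaches Everline along 5 paths.
Via Larkspur: 25% × 70% = 17.5%.
Via Juniper → Larkspur: 95% × 75% × 70% = 49.875%.
Via Juniper: 95% × 8% = 7.6%.
Via Marlow: 10% × 9% = 0.9%.
Via Juniper → Marlow: 95% × 13% × 9% = 1.1115%.
Total: 17.5% + 49.875% + 7.6% + 0.9% + 1.1115% = 76.9865%.
Rounded: 76.99%.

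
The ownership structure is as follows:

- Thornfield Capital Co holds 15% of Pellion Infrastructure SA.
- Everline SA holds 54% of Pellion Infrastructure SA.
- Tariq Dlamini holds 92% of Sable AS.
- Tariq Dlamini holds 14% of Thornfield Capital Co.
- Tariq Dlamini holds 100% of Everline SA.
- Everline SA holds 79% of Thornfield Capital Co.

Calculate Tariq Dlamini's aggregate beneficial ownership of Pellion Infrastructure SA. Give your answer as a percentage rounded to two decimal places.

67.95%

Tariq reaches Pellion along 3 paths.
Via Everline: 100% × 54% = 54%.
Via Everline → Thornfield: 100% × 79% × 15% = 11.85%.
Via Thornfield: 14% × 15% = 2.1%.
Total: 54% + 11.85% + 2.1% = 67.95%.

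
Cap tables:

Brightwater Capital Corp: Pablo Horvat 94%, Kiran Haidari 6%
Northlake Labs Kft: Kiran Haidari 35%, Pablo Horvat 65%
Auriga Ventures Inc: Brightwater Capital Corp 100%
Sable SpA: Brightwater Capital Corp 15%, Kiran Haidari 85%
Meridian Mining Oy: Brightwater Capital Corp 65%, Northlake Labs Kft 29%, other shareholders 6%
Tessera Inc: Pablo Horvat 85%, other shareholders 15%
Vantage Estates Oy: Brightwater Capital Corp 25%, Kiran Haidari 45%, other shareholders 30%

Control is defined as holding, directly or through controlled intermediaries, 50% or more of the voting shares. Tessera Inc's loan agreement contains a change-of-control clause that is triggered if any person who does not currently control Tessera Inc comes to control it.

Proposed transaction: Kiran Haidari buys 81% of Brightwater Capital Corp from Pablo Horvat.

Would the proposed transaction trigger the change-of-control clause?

The purchase adds only to Kiran's holdings (Pablo's stake shrinks), so Kiran is the only person who could newly come to control Tessera.
Kiran holds 85% of Sable, so Kiran controls Sable.
Neither Kiran nor any entity Kiran controls holds any voting interest in Tessera.
So before the transaction, Kiran does not control Tessera.
After the purchase, Kiran's direct stake in Brightwater rises to 6% + 81% = 87%, and Pablo's stake falls to 13%.
Kiran holds 87% of Brightwater, so Kiran controls Brightwater.
Brightwater holds 100% of Auriga, so Kiran controls Auriga.
Brightwater and Kiran together hold 15% + 85% = 100% of Sable, so Kiran controls Sable.
Brightwater holds 65% of Meridian, so Kiran controls Meridian.
Brightwater and Kiran together hold 25% + 45% = 70% of Vantage, so Kiran controls Vantage.
After the transaction, neither Kiran nor any entity Kiran controls holds a voting interest in Tessera, so Kiran still does not control it.
No new person acquires control, so the clause is not triggered.

No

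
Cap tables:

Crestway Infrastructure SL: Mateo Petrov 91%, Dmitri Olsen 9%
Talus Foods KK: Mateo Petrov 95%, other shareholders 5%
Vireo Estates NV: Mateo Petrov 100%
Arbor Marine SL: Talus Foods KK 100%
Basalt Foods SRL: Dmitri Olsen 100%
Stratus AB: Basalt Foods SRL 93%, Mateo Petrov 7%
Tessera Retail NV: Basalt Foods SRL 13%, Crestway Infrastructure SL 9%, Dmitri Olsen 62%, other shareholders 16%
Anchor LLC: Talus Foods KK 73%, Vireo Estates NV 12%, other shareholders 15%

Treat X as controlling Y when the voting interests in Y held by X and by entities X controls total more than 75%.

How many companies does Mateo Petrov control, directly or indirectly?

Mateo holds 91% of Crestway, so Mateo controls Crestway.
Mateo holds 95% of Talus, so Mateo controls Talus.
Mateo holds 100% of Vireo, so Mateo controls Vireo.
Talus holds 100% of Arbor, so Mateo controls Arbor.
Talus and Vireo together hold 73% + 12% = 85% of Anchor, so Mateo controls Anchor.
No other company's threshold is met.
Mateo controls 5 companies.

5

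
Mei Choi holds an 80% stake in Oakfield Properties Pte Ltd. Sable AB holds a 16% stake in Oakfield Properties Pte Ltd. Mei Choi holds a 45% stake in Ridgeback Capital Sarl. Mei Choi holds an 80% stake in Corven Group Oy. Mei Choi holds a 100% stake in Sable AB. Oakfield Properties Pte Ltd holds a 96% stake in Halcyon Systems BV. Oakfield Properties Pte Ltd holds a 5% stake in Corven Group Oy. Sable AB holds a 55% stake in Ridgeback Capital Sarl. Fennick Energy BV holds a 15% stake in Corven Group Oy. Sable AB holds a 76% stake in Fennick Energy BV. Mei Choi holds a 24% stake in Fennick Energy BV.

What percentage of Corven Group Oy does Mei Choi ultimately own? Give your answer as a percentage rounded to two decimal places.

Mei reaches Corven along 5 paths.
Via Sable → Fennick: 100% × 76% × 15% = 11.4%.
Via Fennick: 24% × 15% = 3.6%.
Direct stake: 80% = 80%.
Via Sable → Oakfield: 100% × 16% × 5% = 0.8%.
Via Oakfield: 80% × 5% = 4%.
Total: 11.4% + 3.6% + 80% + 0.8% + 4% = 99.8%.
Rounded: 99.80%.

99.80%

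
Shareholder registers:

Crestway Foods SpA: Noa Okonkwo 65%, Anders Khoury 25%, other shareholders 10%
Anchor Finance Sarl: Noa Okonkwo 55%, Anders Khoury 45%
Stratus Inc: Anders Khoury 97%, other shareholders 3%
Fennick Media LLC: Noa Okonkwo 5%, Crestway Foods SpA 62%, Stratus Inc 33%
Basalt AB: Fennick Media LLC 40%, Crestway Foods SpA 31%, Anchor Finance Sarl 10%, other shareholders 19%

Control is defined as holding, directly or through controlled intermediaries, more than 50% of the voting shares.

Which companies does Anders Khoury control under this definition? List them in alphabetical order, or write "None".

Stratus Inc

Anders holds 97% of Stratus, so Anders controls Stratus.
No other company's threshold is met.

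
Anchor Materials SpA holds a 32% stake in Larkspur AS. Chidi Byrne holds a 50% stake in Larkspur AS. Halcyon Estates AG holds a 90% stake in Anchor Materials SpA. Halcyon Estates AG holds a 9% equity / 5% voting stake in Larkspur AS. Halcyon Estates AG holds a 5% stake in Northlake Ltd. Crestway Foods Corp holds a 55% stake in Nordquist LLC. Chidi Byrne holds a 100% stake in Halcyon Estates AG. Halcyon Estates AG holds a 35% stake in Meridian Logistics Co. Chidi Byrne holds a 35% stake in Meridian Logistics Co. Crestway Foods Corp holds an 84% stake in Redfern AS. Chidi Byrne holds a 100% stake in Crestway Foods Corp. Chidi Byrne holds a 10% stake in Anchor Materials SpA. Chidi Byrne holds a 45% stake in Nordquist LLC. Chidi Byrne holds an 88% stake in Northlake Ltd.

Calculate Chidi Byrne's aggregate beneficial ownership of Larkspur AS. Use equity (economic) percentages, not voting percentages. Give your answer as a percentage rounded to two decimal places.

91.00%

Chidi reaches Larkspur along 4 paths.
Direct stake: 50% = 50%.
Via Halcyon: 100% × 9% = 9%.
Via Halcyon → Anchor: 100% × 90% × 32% = 28.8%.
Via Anchor: 10% × 32% = 3.2%.
Total: 50% + 9% + 28.8% + 3.2% = 91%.
Rounded: 91.00%.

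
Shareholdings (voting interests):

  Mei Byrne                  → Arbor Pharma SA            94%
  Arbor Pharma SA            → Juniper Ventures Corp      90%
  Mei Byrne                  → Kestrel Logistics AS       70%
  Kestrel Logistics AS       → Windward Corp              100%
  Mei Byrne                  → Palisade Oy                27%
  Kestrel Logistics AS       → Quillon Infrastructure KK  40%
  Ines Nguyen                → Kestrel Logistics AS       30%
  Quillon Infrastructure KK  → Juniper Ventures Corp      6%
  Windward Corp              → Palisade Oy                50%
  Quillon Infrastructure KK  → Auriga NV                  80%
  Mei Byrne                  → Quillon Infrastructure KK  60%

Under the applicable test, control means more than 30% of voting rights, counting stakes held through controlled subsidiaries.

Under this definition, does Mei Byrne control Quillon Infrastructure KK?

Mei holds 70% of Kestrel, so Mei controls Kestrel.
Kestrel and Mei together hold 40% + 60% = 100% of Quillon, so Mei controls Quillon.

Yes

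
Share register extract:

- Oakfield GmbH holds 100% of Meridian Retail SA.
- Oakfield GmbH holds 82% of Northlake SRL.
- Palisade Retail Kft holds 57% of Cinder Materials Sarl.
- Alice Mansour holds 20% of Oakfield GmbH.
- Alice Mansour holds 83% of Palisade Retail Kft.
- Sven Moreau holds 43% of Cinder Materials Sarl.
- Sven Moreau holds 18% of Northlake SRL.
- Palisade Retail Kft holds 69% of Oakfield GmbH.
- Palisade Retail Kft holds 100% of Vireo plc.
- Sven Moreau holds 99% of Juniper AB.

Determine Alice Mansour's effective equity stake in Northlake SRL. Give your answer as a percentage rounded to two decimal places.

63.36%

Alice reaches Northlake along 2 paths.
Via Palisade → Oakfield: 83% × 69% × 82% = 46.9614%.
Via Oakfield: 20% × 82% = 16.4%.
Total: 46.9614% + 16.4% = 63.3614%.
Rounded: 63.36%.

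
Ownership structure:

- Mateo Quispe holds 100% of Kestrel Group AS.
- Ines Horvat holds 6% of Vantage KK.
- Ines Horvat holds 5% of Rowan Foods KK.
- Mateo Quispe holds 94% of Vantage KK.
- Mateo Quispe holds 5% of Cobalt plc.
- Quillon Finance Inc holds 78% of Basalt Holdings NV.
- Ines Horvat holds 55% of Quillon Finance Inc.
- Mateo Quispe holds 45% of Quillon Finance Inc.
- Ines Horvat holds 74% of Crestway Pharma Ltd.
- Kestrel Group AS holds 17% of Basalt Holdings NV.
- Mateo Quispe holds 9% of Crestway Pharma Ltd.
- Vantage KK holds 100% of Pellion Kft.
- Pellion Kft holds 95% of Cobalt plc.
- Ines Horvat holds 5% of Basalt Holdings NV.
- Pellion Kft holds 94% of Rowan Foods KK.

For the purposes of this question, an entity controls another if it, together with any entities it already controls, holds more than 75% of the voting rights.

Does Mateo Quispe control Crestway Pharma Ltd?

Mateo holds 100% of Kestrel, so Mateo controls Kestrel.
Mateo holds 94% of Vantage, so Mateo controls Vantage.
Vantage holds 100% of Pellion, so Mateo controls Pellion.
Mateo and Pellion together hold 5% + 95% = 100% of Cobalt, so Mateo controls Cobalt.
Pellion holds 94% of Rowan, so Mateo controls Rowan.
In Crestway, Mateo's side holds only 9%, not > 75%.
So Mateo does not control Crestway.

No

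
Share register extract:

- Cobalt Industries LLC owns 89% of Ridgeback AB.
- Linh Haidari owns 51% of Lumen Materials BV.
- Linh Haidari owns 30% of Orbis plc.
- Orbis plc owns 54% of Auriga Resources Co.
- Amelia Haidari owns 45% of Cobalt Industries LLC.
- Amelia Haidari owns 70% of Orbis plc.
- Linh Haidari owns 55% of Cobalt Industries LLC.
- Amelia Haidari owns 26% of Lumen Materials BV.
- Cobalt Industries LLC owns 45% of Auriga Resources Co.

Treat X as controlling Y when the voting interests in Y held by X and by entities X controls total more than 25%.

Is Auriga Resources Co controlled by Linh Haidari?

Yes

Linh holds 30% of Orbis, so Linh controls Orbis.
Linh holds 55% of Cobalt, so Linh controls Cobalt.
Cobalt and Orbis together hold 45% + 54% = 99% of Auriga, so Linh controls Auriga.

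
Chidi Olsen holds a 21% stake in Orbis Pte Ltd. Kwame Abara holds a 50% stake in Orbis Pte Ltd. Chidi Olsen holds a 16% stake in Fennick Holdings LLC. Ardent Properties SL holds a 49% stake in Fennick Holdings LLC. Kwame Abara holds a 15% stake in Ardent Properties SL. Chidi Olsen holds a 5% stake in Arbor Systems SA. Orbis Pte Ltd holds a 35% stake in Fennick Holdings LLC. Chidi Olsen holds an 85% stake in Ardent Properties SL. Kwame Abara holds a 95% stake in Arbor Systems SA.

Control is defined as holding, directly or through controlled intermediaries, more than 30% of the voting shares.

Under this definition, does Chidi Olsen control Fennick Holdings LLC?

Chidi holds 85% of Ardent, so Chidi controls Ardent.
Ardent and Chidi together hold 49% + 16% = 65% of Fennick, so Chidi controls Fennick.

Yes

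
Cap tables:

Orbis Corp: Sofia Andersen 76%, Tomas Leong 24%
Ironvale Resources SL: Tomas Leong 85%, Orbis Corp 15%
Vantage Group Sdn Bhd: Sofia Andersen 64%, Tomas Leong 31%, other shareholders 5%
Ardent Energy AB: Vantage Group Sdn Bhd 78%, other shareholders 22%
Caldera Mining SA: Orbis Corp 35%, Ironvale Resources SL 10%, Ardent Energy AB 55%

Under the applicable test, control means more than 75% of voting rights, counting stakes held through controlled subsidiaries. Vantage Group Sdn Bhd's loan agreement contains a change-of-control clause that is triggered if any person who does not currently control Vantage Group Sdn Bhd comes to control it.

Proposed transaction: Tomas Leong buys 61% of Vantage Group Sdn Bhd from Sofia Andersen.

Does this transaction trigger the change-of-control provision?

Yes

The purchase adds only to Tomas's holdings (Sofia's stake shrinks), so Tomas is the only person who could newly come to control Vantage.
Tomas holds 85% of Ironvale, so Tomas controls Ironvale.
In Vantage, Tomas's side holds only 31%, not > 75%.
So before the transaction, Tomas does not control Vantage.
After the purchase, Tomas's direct stake in Vantage rises to 31% + 61% = 92%, and Sofia's stake falls to 3%.
Tomas holds 92% of Vantage, so Tomas controls Vantage.
Tomas did not control Vantage before and does after, so the clause is triggered.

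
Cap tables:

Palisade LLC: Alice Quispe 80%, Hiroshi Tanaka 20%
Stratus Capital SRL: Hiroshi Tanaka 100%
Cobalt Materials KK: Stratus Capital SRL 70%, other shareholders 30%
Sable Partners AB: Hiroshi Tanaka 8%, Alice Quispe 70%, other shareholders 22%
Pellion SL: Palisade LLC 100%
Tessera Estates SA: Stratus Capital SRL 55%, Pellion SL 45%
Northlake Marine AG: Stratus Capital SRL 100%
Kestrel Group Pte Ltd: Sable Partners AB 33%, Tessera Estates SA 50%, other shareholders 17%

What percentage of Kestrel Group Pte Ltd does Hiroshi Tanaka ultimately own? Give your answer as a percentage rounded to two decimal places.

Hiroshi reaches Kestrel along 3 paths.
Via Sable: 8% × 33% = 2.64%.
Via Stratus → Tessera: 100% × 55% × 50% = 27.5%.
Via Palisade → Pellion → Tessera: 20% × 100% × 45% × 50% = 4.5%.
Total: 2.64% + 27.5% + 4.5% = 34.64%.

34.64%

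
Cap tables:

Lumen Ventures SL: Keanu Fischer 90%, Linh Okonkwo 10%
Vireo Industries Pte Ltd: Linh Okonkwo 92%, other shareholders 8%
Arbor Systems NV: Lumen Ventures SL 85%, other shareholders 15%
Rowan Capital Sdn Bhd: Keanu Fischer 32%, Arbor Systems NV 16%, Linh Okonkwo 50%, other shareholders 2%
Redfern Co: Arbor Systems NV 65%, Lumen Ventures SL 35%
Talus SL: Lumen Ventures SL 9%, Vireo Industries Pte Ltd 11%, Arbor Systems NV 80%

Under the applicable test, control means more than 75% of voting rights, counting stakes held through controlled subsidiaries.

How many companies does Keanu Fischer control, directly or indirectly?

4

Keanu holds 90% of Lumen, so Keanu controls Lumen.
Lumen holds 85% of Arbor, so Keanu controls Arbor.
Arbor and Lumen together hold 65% + 35% = 100% of Redfern, so Keanu controls Redfern.
Lumen and Arbor together hold 9% + 80% = 89% of Talus, so Keanu controls Talus.
No other company's threshold is met.
Keanu controls 4 companies.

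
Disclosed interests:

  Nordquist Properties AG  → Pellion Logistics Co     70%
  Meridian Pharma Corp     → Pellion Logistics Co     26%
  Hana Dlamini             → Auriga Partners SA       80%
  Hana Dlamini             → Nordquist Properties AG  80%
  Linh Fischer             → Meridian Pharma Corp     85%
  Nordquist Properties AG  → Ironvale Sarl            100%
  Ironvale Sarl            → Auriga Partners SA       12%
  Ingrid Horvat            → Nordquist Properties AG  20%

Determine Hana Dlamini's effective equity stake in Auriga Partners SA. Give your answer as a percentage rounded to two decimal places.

89.60%

Hana reaches Auriga along 2 paths.
Direct stake: 80% = 80%.
Via Nordquist → Ironvale: 80% × 100% × 12% = 9.6%.
Total: 80% + 9.6% = 89.6%.
Rounded: 89.60%.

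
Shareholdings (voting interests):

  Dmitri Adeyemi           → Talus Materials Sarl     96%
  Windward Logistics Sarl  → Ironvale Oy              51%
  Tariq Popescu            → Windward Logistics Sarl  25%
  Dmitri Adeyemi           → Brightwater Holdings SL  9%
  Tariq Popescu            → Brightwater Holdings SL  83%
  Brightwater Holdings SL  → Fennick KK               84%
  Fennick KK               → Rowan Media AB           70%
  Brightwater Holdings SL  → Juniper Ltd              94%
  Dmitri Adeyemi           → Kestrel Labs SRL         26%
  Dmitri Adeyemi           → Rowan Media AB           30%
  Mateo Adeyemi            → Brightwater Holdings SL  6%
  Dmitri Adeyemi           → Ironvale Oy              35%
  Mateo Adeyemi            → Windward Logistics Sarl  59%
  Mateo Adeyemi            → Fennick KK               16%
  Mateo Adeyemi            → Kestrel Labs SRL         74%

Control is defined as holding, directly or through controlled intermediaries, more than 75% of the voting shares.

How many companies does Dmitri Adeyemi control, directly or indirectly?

Dmitri holds 96% of Talus, so Dmitri controls Talus.
No other company's threshold is met.
Dmitri controls 1 company.

1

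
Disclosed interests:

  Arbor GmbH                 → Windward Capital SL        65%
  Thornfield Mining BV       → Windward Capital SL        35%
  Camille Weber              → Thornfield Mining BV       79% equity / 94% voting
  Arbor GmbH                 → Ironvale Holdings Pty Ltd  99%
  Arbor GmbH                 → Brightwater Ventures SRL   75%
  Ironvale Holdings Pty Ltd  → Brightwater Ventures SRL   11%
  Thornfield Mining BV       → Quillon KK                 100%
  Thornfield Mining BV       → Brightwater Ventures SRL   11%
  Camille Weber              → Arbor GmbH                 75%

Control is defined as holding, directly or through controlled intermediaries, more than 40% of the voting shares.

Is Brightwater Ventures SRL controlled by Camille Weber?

Camille holds 75% of Arbor, so Camille controls Arbor.
Arbor holds 99% of Ironvale, so Camille controls Ironvale.
Camille holds 94% of Thornfield, so Camille controls Thornfield.
Ironvale and Arbor and Thornfield together hold 11% + 75% + 11% = 97% of Brightwater, so Camille controls Brightwater.

Yes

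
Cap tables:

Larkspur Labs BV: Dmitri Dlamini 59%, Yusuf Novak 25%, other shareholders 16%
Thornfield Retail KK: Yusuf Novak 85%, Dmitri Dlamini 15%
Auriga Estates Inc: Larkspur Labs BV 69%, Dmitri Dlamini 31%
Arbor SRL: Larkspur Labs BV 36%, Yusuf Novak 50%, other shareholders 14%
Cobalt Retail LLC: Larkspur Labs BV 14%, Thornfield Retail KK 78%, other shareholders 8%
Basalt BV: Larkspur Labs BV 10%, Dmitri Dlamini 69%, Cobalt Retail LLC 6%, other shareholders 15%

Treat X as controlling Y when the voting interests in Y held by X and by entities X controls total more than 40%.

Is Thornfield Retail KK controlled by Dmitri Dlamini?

No

Dmitri holds 59% of Larkspur, so Dmitri controls Larkspur.
Larkspur and Dmitri together hold 69% + 31% = 100% of Auriga, so Dmitri controls Auriga.
Larkspur and Dmitri together hold 10% + 69% = 79% of Basalt, so Dmitri controls Basalt.
In Thornfield, Dmitri's side holds only 15%, not > 40%.
So Dmitri does not control Thornfield.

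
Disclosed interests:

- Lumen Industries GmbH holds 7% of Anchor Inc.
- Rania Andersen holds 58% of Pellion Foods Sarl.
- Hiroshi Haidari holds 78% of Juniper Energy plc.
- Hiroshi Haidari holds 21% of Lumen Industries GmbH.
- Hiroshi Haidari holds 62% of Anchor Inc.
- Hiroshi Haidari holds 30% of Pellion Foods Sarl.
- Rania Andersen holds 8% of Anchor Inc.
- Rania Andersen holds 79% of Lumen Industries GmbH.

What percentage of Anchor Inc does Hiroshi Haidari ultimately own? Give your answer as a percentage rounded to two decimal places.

63.47%

Hiroshi reaches Anchor along 2 paths.
Direct stake: 62% = 62%.
Via Lumen: 21% × 7% = 1.47%.
Total: 62% + 1.47% = 63.47%.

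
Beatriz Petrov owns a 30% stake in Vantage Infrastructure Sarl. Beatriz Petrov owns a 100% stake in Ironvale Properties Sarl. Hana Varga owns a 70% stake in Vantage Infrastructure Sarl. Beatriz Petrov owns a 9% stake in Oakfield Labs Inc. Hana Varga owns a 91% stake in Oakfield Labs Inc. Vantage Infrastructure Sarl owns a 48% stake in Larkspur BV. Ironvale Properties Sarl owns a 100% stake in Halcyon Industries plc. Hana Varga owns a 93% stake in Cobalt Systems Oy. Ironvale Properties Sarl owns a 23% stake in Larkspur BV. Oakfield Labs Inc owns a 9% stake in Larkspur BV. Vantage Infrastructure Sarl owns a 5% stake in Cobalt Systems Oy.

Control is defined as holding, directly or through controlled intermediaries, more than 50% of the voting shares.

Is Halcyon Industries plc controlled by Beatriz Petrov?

Yes

Beatriz holds 100% of Ironvale, so Beatriz controls Ironvale.
Ironvale holds 100% of Halcyon, so Beatriz controls Halcyon.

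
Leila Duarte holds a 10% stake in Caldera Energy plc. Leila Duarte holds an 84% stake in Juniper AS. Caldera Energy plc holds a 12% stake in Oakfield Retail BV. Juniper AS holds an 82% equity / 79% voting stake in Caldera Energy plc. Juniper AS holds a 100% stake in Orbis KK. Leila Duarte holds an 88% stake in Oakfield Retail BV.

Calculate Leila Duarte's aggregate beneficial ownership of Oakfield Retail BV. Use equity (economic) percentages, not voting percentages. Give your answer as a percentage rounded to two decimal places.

Leila reaches Oakfield along 3 paths.
Via Caldera: 10% × 12% = 1.2%.
Via Juniper → Caldera: 84% × 82% × 12% = 8.2656%.
Direct stake: 88% = 88%.
Total: 1.2% + 8.2656% + 88% = 97.4656%.
Rounded: 97.47%.

97.47%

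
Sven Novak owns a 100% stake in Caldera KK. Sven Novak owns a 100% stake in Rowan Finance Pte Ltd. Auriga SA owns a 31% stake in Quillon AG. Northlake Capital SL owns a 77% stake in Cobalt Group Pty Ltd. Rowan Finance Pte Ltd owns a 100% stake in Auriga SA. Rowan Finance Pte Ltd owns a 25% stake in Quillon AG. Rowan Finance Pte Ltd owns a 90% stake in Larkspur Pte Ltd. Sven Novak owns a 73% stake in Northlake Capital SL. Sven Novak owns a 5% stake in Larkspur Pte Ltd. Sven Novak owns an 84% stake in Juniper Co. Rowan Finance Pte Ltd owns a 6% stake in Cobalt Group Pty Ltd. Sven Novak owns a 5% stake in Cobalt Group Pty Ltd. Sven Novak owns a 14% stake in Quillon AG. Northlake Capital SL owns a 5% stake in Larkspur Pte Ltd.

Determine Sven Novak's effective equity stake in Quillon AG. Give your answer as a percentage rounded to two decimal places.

Sven reaches Quillon along 3 paths.
Via Rowan → Auriga: 100% × 100% × 31% = 31%.
Direct stake: 14% = 14%.
Via Rowan: 100% × 25% = 25%.
Total: 31% + 14% + 25% = 70%.
Rounded: 70.00%.

70.00%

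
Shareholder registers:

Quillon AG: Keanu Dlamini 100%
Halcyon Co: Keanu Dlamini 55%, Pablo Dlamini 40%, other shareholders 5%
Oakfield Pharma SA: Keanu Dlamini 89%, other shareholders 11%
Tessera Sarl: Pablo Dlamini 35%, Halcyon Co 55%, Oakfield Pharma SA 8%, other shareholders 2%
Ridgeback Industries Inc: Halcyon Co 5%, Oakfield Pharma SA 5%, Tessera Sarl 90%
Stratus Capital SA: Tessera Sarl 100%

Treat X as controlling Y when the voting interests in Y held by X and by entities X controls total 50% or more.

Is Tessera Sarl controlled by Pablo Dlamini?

Pablo's largest direct stake is 40% in Halcyon, which does not meet the threshold, so Pablo controls no company.
In Tessera, Pablo's side holds only 35%, not ≥ 50%.
So Pablo does not control Tessera.

No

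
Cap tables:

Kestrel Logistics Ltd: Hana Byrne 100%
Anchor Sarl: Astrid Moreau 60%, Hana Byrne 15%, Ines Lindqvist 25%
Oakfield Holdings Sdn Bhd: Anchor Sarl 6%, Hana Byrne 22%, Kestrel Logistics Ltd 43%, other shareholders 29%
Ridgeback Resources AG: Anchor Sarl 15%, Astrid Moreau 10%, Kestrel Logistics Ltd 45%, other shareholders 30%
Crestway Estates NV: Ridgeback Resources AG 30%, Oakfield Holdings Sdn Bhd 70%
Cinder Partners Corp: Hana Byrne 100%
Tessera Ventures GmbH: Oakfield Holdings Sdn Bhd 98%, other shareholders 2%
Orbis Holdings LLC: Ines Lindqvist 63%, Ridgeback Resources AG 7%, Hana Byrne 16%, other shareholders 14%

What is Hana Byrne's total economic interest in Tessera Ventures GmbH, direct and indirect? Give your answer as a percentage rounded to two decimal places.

Hana reaches Tessera along 3 paths.
Via Anchor → Oakfield: 15% × 6% × 98% = 0.882%.
Via Oakfield: 22% × 98% = 21.56%.
Via Kestrel → Oakfield: 100% × 43% × 98% = 42.14%.
Total: 0.882% + 21.56% + 42.14% = 64.582%.
Rounded: 64.58%.

64.58%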